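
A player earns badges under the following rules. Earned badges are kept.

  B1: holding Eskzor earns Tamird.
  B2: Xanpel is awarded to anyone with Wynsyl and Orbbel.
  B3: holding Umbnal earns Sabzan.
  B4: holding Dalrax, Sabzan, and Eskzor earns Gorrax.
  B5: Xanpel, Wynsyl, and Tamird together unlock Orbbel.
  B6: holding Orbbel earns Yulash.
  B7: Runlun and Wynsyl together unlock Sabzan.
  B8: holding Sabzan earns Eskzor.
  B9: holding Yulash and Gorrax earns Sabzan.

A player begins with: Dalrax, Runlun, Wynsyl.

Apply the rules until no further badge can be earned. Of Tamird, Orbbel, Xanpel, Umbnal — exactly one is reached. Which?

With Runlun and Wynsyl, Sabzan is earned (B7).
With Sabzan, Eskzor is earned (B8).
With Eskzor, Tamird is earned (B1).
Orbbel would need Xanpel, Wynsyl, and Tamird (B5), but Xanpel is never earned. No rule produces Umbnal, and it is not given. Xanpel would need Wynsyl and Orbbel (B2), but Orbbel is never earned.

Tamird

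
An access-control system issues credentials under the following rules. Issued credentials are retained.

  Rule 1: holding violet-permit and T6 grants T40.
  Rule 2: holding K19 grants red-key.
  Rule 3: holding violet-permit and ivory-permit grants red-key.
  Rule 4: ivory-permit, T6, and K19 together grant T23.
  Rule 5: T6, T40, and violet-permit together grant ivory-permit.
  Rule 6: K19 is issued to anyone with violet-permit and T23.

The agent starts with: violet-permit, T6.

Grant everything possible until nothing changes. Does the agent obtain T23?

T23 would need ivory-permit, T6, and K19 (Rule 4), but K19 is never granted.

No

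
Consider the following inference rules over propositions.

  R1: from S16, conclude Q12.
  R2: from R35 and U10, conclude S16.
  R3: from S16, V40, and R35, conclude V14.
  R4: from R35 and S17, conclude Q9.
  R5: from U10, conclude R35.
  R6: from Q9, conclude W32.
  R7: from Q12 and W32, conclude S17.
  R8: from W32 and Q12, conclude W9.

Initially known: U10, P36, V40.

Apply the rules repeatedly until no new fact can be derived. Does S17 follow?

No

S17 would need Q12 and W32 (R7), but W32 is never established.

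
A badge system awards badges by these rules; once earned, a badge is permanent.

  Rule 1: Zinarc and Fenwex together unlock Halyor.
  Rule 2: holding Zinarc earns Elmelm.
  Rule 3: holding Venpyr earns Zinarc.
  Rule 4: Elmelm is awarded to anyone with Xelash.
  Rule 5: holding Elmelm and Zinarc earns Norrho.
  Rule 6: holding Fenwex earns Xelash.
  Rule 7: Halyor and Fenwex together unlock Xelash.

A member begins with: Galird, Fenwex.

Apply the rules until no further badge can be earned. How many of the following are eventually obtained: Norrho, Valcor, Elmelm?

1

With Fenwex, Xelash is earned (Rule 6).
With Xelash, Elmelm is earned (Rule 4).
Norrho would need Elmelm and Zinarc (Rule 5), but Zinarc is never earned.
No rule produces Valcor, and it is not given.
Elmelm: reached.
Reached: Elmelm — 1 of the 3.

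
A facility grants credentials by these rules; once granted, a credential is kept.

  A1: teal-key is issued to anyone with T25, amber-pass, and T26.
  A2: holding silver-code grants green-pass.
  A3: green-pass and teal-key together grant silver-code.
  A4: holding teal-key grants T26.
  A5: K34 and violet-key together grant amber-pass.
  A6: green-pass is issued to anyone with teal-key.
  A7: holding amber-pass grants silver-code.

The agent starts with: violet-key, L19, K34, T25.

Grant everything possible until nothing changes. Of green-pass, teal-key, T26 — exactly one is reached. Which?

green-pass

Holding K34 and violet-key grants amber-pass (A5).
Holding amber-pass grants silver-code (A7).
Holding silver-code grants green-pass (A2).
teal-key would need T25, amber-pass, and T26 (A1), but T26 is never granted. T26 would need teal-key (A4), but teal-key is never granted.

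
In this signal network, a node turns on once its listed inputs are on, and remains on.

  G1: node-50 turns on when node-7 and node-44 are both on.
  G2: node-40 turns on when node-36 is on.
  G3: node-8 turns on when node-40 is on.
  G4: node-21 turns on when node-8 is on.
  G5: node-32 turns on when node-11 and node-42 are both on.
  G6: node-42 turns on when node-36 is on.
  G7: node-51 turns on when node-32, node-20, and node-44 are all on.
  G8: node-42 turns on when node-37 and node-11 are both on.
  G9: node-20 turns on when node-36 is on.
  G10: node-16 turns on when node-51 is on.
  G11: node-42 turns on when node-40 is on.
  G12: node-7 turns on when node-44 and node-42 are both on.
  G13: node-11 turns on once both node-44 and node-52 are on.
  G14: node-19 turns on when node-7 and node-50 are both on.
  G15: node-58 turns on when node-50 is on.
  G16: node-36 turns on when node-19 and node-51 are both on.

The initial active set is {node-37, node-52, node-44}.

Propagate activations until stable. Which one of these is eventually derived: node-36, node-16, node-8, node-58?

node-44 and node-52 are on, so node-11 turns on (G13).
G8: node-37 and node-11 on → node-42 on.
G12: node-44 and node-42 on → node-7 on.
G1: node-7 and node-44 on → node-50 on.
G15: node-50 on → node-58 on.
node-16 would need node-51 (G10), but node-51 never turns on. node-8 would need node-40 (G3), but node-40 never turns on. node-36 would need node-19 and node-51 (G16), but node-51 never turns on.

node-58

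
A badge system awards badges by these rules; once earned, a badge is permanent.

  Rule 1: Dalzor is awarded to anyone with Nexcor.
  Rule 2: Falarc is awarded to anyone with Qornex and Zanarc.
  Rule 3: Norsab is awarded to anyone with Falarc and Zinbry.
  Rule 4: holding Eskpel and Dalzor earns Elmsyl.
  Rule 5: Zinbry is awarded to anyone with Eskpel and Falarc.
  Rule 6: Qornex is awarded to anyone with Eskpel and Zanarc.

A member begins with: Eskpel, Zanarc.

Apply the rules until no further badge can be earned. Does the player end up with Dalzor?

Dalzor would need Nexcor (Rule 1), but Nexcor is never earned.

No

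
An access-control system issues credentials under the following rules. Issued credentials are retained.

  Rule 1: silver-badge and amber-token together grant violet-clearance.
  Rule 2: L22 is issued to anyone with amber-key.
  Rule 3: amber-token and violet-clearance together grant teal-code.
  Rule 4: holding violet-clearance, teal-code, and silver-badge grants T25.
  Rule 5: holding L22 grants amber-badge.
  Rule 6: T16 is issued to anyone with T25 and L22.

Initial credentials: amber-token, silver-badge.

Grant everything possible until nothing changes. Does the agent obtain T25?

Holding silver-badge and amber-token grants violet-clearance (Rule 1).
Holding amber-token and violet-clearance grants teal-code (Rule 3).
Holding violet-clearance, teal-code, and silver-badge grants T25 (Rule 4).

Yes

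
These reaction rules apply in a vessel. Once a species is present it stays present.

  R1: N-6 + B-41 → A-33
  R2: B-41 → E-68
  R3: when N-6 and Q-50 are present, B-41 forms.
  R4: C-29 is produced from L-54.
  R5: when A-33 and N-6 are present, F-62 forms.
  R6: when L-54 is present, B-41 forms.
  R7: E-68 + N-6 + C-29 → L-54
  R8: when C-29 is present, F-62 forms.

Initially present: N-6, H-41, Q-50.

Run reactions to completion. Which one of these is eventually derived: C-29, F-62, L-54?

N-6 and Q-50 present → B-41 forms (R3).
N-6 and B-41 present → A-33 forms (R1).
A-33 and N-6 present → F-62 forms (R5).
C-29 would need L-54 (R4), but L-54 never forms. L-54 would need E-68, N-6, and C-29 (R7), but C-29 never forms.

F-62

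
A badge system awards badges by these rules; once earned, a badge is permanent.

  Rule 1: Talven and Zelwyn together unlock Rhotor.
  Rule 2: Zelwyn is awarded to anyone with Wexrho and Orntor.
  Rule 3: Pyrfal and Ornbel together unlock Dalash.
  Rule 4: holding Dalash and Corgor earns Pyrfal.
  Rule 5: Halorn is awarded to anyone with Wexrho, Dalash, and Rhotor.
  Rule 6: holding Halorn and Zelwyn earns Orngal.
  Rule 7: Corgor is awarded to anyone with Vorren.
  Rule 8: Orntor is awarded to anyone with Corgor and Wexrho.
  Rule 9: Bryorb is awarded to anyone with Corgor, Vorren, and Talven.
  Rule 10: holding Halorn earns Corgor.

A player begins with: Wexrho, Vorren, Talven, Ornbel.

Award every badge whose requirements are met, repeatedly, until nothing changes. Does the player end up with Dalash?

No

Dalash would need Pyrfal and Ornbel (Rule 3), but Pyrfal is never earned.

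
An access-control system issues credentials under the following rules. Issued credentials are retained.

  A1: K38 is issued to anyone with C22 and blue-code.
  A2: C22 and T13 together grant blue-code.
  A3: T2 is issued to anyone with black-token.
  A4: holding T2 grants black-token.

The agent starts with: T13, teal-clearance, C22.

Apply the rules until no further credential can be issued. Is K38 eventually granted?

Holding C22 and T13 grants blue-code (A2).
Holding C22 and blue-code grants K38 (A1).

Yes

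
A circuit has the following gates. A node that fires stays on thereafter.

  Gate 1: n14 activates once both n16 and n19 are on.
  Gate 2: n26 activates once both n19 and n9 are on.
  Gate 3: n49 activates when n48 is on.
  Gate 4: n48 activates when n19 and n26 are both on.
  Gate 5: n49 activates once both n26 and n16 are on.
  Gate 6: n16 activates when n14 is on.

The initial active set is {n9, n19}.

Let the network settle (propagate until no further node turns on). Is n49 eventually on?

Yes

n19 and n9 are on, so n26 activates (Gate 2).
Gate 4: n19 and n26 on → n48 on.
n48 is on, so n49 activates (Gate 3).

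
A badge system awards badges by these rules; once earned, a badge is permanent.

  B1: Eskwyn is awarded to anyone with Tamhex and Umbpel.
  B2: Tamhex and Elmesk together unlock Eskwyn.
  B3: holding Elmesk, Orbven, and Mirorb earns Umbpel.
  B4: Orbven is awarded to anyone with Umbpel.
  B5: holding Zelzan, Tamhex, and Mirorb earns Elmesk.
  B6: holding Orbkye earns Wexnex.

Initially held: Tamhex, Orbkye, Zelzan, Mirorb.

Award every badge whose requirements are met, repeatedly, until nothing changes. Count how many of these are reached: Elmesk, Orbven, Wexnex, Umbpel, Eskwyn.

With Zelzan, Tamhex, and Mirorb, Elmesk is earned (B5).
With Orbkye, Wexnex is earned (B6).
With Tamhex and Elmesk, Eskwyn is earned (B2).
Elmesk: reached.
Orbven would need Umbpel (B4), but Umbpel is never earned.
Wexnex: reached.
Umbpel would need Elmesk, Orbven, and Mirorb (B3), but Orbven is never earned.
Eskwyn: reached.
Reached: Elmesk, Wexnex, and Eskwyn — 3 of the 5.

3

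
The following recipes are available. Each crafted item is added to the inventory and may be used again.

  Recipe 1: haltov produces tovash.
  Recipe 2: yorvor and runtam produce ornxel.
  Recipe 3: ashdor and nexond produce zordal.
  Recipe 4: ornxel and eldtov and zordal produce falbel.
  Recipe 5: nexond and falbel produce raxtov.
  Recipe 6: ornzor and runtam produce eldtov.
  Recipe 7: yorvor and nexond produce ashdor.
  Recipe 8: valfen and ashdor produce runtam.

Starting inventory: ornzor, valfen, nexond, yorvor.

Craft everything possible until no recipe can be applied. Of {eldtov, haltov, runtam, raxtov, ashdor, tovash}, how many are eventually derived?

Using Recipe 7, yorvor and nexond make ashdor.
valfen and ashdor → runtam (Recipe 8).
Using Recipe 3, ashdor and nexond make zordal.
Using Recipe 6, ornzor and runtam make eldtov.
Using Recipe 2, yorvor and runtam make ornxel.
ornxel and eldtov and zordal → falbel (Recipe 4).
Using Recipe 5, nexond and falbel make raxtov.
eldtov: reached.
No rule produces haltov, and it is not given.
runtam: reached.
raxtov: reached.
ashdor: reached.
tovash would need haltov (Recipe 1), but haltov is never obtained.
Reached: eldtov, runtam, raxtov, and ashdor — 4 of the 6.

4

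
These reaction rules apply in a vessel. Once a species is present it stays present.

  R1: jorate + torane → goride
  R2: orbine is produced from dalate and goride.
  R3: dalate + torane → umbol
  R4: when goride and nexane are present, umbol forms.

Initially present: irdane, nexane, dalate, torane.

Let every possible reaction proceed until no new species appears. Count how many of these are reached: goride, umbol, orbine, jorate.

dalate and torane present → umbol forms (R3).
goride would need jorate and torane (R1), but jorate never forms.
umbol: reached.
orbine would need dalate and goride (R2), but goride never forms.
No rule produces jorate, and it is not given.
Reached: umbol — 1 of the 4.

1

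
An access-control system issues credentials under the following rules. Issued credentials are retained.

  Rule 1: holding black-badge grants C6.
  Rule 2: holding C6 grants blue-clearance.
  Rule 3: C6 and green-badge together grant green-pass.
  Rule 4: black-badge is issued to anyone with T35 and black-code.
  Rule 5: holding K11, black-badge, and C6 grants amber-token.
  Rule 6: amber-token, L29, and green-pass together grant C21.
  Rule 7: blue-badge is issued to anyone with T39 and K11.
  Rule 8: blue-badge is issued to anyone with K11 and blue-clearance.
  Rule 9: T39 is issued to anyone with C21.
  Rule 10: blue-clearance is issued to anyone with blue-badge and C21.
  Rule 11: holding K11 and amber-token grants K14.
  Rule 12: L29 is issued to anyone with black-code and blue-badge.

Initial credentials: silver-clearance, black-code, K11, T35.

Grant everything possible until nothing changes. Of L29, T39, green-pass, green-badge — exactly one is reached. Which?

Holding T35 and black-code grants black-badge (Rule 4).
Holding black-badge grants C6 (Rule 1).
Holding C6 grants blue-clearance (Rule 2).
Holding K11 and blue-clearance grants blue-badge (Rule 8).
Holding black-code and blue-badge grants L29 (Rule 12).
No rule produces green-badge, and it is not given. green-pass would need C6 and green-badge (Rule 3), but green-badge is never granted. T39 would need C21 (Rule 9), but C21 is never granted.

L29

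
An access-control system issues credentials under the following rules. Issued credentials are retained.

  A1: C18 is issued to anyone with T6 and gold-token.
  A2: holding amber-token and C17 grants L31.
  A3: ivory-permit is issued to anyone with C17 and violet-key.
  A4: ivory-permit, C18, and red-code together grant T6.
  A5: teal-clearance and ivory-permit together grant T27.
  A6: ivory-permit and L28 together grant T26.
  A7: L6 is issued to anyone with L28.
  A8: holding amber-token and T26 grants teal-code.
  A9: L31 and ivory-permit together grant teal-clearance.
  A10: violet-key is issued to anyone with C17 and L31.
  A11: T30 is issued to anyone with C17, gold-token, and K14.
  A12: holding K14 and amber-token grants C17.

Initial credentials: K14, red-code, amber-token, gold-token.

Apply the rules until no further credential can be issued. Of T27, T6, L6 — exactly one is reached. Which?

Holding K14 and amber-token grants C17 (A12).
Holding amber-token and C17 grants L31 (A2).
Holding C17 and L31 grants violet-key (A10).
Holding C17 and violet-key grants ivory-permit (A3).
Holding L31 and ivory-permit grants teal-clearance (A9).
Holding teal-clearance and ivory-permit grants T27 (A5).
T6 would need ivory-permit, C18, and red-code (A4), but C18 is never granted. L6 would need L28 (A7), but L28 is never granted.

T27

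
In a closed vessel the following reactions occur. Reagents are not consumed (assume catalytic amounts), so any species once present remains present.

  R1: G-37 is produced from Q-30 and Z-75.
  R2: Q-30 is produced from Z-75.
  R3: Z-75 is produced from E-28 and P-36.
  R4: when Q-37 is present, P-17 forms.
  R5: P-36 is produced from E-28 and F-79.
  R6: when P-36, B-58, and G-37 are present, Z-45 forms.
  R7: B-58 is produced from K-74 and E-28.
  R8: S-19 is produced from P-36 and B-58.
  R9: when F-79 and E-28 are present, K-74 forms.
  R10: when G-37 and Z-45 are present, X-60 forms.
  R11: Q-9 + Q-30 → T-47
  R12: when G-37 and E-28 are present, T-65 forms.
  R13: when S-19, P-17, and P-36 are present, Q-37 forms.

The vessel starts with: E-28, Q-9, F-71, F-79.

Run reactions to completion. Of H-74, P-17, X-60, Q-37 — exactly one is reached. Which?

X-60

E-28 and F-79 present → P-36 forms (R5).
F-79 and E-28 present → K-74 forms (R9).
E-28 and P-36 present → Z-75 forms (R3).
K-74 and E-28 present → B-58 forms (R7).
Z-75 present → Q-30 forms (R2).
Q-30 and Z-75 present → G-37 forms (R1).
P-36, B-58, and G-37 present → Z-45 forms (R6).
G-37 and Z-45 present → X-60 forms (R10).
Q-37 would need S-19, P-17, and P-36 (R13), but P-17 never forms. P-17 would need Q-37 (R4), but Q-37 never forms. No rule produces H-74, and it is not given.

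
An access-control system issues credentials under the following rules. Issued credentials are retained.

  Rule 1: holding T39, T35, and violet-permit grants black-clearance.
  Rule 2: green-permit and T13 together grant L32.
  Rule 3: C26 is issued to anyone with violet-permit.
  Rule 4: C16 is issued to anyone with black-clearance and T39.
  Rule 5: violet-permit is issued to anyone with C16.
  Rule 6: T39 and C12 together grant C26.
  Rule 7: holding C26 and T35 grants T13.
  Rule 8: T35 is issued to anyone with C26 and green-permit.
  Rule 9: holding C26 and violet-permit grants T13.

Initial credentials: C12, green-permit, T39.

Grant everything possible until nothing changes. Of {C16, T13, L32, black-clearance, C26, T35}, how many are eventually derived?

Holding T39 and C12 grants C26 (Rule 6).
Holding C26 and green-permit grants T35 (Rule 8).
Holding C26 and T35 grants T13 (Rule 7).
Holding green-permit and T13 grants L32 (Rule 2).
C16 would need black-clearance and T39 (Rule 4), but black-clearance is never granted.
T13: reached.
L32: reached.
black-clearance would need T39, T35, and violet-permit (Rule 1), but violet-permit is never granted.
C26: reached.
T35: reached.
Reached: T13, L32, C26, and T35 — 4 of the 6.

4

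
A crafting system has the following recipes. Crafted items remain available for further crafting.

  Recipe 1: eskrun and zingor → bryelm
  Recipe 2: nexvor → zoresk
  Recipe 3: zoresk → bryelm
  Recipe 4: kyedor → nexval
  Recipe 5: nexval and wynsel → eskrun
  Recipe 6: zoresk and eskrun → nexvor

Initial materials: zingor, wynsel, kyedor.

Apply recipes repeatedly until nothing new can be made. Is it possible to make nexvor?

nexvor would need zoresk and eskrun (Recipe 6), but zoresk is never obtained.

No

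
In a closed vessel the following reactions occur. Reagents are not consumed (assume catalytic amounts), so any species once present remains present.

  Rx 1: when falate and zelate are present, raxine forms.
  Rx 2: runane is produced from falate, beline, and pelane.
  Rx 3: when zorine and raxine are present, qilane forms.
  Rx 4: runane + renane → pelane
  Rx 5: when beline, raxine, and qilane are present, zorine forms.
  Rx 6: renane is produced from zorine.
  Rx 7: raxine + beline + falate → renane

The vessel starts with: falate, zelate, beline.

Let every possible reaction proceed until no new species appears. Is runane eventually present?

No

runane would need falate, beline, and pelane (Rx 2), but pelane never forms.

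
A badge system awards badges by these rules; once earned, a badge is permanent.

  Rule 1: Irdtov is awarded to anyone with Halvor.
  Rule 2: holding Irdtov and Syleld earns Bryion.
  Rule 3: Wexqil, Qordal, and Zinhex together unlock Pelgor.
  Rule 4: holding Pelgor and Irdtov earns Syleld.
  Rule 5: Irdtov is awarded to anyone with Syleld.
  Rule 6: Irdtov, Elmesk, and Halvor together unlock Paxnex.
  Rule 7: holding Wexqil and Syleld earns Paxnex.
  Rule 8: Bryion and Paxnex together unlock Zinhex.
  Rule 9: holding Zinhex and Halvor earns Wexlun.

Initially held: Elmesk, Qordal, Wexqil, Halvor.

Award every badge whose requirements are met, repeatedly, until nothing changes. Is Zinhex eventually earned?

No

Zinhex would need Bryion and Paxnex (Rule 8), but Bryion is never earned.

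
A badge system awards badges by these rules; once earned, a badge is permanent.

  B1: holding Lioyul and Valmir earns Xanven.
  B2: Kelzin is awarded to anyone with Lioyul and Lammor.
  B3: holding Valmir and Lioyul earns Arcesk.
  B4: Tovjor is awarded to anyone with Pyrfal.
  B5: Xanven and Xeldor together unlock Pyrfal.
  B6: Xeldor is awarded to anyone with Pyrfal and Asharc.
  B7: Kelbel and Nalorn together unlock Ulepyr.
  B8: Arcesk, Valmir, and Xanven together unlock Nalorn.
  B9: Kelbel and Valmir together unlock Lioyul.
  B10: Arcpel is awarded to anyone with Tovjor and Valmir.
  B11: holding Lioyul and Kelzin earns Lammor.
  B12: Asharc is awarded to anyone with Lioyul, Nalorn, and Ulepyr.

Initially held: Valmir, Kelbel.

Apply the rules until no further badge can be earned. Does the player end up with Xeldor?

No

Xeldor would need Pyrfal and Asharc (B6), but Pyrfal is never earned.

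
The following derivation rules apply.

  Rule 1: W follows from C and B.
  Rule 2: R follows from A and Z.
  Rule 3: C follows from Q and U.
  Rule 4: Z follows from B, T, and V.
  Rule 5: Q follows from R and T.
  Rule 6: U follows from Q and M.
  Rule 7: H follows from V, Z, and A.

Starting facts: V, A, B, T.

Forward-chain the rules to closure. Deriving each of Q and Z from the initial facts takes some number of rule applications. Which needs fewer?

Z: B, T, and V hold, so Z follows (Rule 4). [1 rule application]
Q: B, T, and V hold, so Z follows (Rule 4). From A and Z, Rule 2 gives R. From R and T, Rule 5 gives Q. [3 rule applications]
Z needs fewer.

Z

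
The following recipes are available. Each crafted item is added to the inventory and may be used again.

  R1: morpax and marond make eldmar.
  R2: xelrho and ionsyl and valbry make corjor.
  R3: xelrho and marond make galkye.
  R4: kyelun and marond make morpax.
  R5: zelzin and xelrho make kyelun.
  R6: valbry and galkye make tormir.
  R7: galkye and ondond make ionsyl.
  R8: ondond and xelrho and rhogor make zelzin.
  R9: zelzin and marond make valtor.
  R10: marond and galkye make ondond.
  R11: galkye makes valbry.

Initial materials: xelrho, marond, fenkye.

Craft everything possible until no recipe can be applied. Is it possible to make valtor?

No

valtor would need zelzin and marond (R9), but zelzin is never obtained.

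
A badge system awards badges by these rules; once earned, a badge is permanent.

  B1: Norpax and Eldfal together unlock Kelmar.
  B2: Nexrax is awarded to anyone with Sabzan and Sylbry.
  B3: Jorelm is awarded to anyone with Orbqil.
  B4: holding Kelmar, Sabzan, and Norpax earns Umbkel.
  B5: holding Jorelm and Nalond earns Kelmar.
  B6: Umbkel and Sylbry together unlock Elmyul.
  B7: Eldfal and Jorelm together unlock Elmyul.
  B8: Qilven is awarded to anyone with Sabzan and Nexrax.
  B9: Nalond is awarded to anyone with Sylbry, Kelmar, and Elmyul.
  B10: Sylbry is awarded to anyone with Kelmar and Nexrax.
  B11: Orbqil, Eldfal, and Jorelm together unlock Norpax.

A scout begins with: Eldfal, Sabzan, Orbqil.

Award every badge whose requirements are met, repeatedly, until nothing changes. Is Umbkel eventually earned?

With Orbqil, Jorelm is earned (B3).
With Orbqil, Eldfal, and Jorelm, Norpax is earned (B11).
With Norpax and Eldfal, Kelmar is earned (B1).
With Kelmar, Sabzan, and Norpax, Umbkel is earned (B4).

Yes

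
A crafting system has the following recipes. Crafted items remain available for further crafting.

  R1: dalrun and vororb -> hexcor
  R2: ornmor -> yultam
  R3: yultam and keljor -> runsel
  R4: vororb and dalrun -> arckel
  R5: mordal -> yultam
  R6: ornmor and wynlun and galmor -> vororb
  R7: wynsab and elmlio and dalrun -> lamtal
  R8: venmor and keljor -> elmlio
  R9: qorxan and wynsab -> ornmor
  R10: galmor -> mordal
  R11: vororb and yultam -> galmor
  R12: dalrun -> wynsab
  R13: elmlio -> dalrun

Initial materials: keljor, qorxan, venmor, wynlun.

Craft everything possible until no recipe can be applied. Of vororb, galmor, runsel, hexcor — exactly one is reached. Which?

venmor and keljor -> elmlio (R8).
elmlio -> dalrun (R13).
Using R12, dalrun makes wynsab.
qorxan and wynsab -> ornmor (R9).
Using R2, ornmor makes yultam.
yultam and keljor -> runsel (R3).
vororb would need ornmor, wynlun, and galmor (R6), but galmor is never obtained. hexcor would need dalrun and vororb (R1), but vororb is never obtained. galmor would need vororb and yultam (R11), but vororb is never obtained.

runsel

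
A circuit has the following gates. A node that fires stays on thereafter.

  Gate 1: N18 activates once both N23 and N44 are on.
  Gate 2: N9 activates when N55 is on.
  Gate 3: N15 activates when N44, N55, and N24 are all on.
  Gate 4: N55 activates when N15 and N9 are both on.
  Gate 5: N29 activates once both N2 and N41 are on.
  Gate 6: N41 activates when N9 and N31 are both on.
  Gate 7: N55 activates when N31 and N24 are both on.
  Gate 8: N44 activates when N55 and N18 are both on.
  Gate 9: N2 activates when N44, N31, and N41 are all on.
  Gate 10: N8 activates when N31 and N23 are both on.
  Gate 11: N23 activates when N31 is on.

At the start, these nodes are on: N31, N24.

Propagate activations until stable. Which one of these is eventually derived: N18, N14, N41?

N41

Gate 7: N31 and N24 on → N55 on.
N55 is on, so N9 activates (Gate 2).
Gate 6: N9 and N31 on → N41 on.
No rule produces N14, and it is not given. N18 would need N23 and N44 (Gate 1), but N44 never turns on.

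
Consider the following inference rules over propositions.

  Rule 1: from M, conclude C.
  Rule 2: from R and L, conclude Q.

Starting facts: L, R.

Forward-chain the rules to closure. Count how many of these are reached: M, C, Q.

From R and L, Rule 2 gives Q.
No rule produces M, and it is not given.
C would need M (Rule 1), but M is never established.
Q: reached.
Reached: Q — 1 of the 3.

1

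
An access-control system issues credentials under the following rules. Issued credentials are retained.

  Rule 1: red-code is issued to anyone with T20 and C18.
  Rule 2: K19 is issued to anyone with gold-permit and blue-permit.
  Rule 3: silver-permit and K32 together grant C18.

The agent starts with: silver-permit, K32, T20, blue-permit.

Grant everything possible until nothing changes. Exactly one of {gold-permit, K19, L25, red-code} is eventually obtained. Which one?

Holding silver-permit and K32 grants C18 (Rule 3).
Holding T20 and C18 grants red-code (Rule 1).
No rule produces gold-permit, and it is not given. K19 would need gold-permit and blue-permit (Rule 2), but gold-permit is never granted. No rule produces L25, and it is not given.

red-code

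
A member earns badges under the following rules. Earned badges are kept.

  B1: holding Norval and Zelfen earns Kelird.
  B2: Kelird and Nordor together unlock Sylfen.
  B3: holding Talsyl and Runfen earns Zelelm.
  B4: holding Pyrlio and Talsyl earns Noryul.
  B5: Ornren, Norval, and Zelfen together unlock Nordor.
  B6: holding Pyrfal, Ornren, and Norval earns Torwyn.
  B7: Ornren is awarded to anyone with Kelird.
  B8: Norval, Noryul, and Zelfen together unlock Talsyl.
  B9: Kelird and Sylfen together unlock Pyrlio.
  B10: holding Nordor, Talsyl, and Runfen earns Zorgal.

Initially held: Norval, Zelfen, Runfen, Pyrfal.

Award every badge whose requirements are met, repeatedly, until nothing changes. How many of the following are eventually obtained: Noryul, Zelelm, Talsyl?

Noryul would need Pyrlio and Talsyl (B4), but Talsyl is never earned.
Zelelm would need Talsyl and Runfen (B3), but Talsyl is never earned.
Talsyl would need Norval, Noryul, and Zelfen (B8), but Noryul is never earned.
None of the 3 are reached.

0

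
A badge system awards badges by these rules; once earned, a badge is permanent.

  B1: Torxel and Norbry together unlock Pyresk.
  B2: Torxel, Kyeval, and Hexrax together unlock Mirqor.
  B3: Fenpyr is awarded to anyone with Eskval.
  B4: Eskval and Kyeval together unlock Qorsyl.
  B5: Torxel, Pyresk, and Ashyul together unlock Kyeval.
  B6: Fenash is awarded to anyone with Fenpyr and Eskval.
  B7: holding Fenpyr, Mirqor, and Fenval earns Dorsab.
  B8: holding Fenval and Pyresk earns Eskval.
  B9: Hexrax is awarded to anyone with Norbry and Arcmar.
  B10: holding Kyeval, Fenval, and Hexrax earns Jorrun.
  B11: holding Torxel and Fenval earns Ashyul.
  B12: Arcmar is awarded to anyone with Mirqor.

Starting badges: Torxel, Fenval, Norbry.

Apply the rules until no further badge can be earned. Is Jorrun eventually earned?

Jorrun would need Kyeval, Fenval, and Hexrax (B10), but Hexrax is never earned.

No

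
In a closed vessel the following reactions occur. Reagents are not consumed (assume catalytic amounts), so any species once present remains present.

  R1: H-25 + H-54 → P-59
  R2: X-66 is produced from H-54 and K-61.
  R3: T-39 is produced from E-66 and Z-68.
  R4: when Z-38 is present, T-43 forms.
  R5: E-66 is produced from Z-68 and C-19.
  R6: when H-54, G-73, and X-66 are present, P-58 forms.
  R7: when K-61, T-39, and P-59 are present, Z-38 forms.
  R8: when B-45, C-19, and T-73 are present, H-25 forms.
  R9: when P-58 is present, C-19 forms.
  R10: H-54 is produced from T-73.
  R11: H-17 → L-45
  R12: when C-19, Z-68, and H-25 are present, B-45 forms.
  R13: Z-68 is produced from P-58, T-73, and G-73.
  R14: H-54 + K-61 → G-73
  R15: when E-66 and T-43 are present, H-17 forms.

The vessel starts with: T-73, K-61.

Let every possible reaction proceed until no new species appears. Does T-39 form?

Yes

T-73 present → H-54 forms (R10).
H-54 and K-61 present → G-73 forms (R14).
H-54 and K-61 present → X-66 forms (R2).
H-54, G-73, and X-66 present → P-58 forms (R6).
P-58, T-73, and G-73 present → Z-68 forms (R13).
P-58 present → C-19 forms (R9).
Z-68 and C-19 present → E-66 forms (R5).
E-66 and Z-68 present → T-39 forms (R3).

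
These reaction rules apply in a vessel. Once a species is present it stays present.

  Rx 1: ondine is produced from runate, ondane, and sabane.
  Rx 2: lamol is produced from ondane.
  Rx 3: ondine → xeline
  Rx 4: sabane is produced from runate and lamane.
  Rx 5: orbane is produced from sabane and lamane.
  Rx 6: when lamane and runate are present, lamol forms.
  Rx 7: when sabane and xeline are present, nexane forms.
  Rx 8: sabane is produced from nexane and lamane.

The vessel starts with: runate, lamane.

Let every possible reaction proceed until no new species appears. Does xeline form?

No

xeline would need ondine (Rx 3), but ondine never forms.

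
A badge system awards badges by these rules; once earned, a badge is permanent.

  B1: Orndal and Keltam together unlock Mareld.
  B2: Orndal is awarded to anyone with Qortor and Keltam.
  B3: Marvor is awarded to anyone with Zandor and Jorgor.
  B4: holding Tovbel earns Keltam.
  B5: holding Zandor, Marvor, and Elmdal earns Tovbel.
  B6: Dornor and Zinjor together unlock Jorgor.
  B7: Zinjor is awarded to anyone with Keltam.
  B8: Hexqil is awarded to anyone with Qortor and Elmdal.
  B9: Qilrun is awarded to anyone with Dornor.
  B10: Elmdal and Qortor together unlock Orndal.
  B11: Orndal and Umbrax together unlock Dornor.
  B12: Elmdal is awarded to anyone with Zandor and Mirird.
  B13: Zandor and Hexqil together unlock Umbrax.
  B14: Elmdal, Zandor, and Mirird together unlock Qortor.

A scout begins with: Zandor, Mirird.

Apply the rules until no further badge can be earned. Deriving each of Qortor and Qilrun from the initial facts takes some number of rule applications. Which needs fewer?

Qortor

Qortor: With Zandor and Mirird, Elmdal is earned (B12). With Elmdal, Zandor, and Mirird, Qortor is earned (B14). [2 rule applications]
Qilrun: With Zandor and Mirird, Elmdal is earned (B12). With Elmdal, Zandor, and Mirird, Qortor is earned (B14). With Elmdal and Qortor, Orndal is earned (B10). With Qortor and Elmdal, Hexqil is earned (B8). With Zandor and Hexqil, Umbrax is earned (B13). With Orndal and Umbrax, Dornor is earned (B11). With Dornor, Qilrun is earned (B9). [7 rule applications]
Qortor needs fewer.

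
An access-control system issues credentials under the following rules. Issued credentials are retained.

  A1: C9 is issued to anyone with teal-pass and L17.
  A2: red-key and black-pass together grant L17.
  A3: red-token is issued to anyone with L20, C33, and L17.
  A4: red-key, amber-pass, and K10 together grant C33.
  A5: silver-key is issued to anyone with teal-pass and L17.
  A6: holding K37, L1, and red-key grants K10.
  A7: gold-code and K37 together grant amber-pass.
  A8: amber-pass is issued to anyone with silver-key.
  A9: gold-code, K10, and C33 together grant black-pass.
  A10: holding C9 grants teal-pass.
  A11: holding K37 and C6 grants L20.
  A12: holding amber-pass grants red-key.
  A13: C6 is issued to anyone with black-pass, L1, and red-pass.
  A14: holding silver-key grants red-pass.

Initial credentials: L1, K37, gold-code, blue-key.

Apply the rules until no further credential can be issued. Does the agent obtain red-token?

red-token would need L20, C33, and L17 (A3), but L20 is never granted.

No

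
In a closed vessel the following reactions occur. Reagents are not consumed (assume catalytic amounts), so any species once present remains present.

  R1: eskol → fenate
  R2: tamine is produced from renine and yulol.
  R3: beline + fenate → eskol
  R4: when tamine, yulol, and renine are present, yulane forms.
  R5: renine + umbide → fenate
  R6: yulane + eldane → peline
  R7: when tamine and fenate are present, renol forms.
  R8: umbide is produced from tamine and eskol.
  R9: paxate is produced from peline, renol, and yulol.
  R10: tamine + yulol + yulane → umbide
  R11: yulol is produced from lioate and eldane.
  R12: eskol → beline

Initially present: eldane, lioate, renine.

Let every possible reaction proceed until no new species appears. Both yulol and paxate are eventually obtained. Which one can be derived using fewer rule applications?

yulol

yulol: lioate and eldane present → yulol forms (R11). [1 rule application]
paxate: lioate and eldane present → yulol forms (R11). renine and yulol present → tamine forms (R2). tamine, yulol, and renine present → yulane forms (R4). tamine, yulol, and yulane present → umbide forms (R10). yulane and eldane present → peline forms (R6). renine and umbide present → fenate forms (R5). tamine and fenate present → renol forms (R7). peline, renol, and yulol present → paxate forms (R9). [8 rule applications]
yulol needs fewer.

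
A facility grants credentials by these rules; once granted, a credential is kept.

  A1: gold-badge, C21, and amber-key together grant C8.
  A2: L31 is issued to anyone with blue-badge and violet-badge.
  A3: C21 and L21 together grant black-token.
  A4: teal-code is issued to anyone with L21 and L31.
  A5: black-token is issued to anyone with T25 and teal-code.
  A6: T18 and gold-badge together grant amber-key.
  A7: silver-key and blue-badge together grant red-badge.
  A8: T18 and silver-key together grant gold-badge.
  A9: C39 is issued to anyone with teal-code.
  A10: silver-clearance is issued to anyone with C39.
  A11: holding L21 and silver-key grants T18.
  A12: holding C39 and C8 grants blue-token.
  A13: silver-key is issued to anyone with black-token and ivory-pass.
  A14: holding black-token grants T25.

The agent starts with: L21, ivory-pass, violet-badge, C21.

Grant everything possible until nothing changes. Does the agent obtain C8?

Holding C21 and L21 grants black-token (A3).
Holding black-token and ivory-pass grants silver-key (A13).
Holding L21 and silver-key grants T18 (A11).
Holding T18 and silver-key grants gold-badge (A8).
Holding T18 and gold-badge grants amber-key (A6).
Holding gold-badge, C21, and amber-key grants C8 (A1).

Yes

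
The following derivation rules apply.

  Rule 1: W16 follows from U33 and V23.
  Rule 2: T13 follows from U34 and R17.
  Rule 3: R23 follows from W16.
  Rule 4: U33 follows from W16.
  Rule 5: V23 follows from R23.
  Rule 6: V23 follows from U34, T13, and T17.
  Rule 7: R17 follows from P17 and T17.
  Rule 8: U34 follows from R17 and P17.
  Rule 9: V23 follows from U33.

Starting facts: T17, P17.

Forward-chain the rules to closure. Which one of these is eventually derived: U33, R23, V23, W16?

V23

From P17 and T17, Rule 7 gives R17.
From R17 and P17, Rule 8 gives U34.
U34 and R17 hold, so T13 follows (Rule 2).
U34, T13, and T17 hold, so V23 follows (Rule 6).
W16 would need U33 and V23 (Rule 1), but U33 is never established. R23 would need W16 (Rule 3), but W16 is never established. U33 would need W16 (Rule 4), but W16 is never established.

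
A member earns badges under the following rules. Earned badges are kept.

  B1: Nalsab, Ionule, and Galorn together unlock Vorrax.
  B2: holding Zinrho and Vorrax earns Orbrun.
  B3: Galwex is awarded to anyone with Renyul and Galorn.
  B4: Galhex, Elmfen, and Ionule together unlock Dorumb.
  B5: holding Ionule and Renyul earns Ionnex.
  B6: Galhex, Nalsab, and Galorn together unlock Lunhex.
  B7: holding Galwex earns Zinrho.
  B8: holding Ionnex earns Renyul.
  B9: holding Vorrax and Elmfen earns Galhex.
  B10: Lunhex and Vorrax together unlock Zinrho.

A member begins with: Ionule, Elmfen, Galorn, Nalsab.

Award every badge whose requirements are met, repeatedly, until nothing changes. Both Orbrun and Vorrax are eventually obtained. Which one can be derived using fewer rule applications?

Vorrax: With Nalsab, Ionule, and Galorn, Vorrax is earned (B1). [1 rule application]
Orbrun: With Nalsab, Ionule, and Galorn, Vorrax is earned (B1). With Vorrax and Elmfen, Galhex is earned (B9). With Galhex, Nalsab, and Galorn, Lunhex is earned (B6). With Lunhex and Vorrax, Zinrho is earned (B10). With Zinrho and Vorrax, Orbrun is earned (B2). [5 rule applications]
Vorrax needs fewer.

Vorrax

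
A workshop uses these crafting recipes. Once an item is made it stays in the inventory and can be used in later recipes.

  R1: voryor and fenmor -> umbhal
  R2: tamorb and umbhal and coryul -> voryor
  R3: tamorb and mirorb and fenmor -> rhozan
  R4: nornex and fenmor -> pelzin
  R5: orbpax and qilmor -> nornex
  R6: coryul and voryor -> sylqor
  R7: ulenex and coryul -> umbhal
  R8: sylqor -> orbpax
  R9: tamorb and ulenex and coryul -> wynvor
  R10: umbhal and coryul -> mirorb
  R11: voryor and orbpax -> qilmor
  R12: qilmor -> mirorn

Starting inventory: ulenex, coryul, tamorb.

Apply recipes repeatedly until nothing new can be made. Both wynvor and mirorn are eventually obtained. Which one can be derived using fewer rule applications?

wynvor

wynvor: tamorb and ulenex and coryul -> wynvor (R9). [1 rule application]
mirorn: Using R7, ulenex and coryul make umbhal. tamorb and umbhal and coryul -> voryor (R2). Using R6, coryul and voryor make sylqor. sylqor -> orbpax (R8). Using R11, voryor and orbpax make qilmor. qilmor -> mirorn (R12). [6 rule applications]
wynvor needs fewer.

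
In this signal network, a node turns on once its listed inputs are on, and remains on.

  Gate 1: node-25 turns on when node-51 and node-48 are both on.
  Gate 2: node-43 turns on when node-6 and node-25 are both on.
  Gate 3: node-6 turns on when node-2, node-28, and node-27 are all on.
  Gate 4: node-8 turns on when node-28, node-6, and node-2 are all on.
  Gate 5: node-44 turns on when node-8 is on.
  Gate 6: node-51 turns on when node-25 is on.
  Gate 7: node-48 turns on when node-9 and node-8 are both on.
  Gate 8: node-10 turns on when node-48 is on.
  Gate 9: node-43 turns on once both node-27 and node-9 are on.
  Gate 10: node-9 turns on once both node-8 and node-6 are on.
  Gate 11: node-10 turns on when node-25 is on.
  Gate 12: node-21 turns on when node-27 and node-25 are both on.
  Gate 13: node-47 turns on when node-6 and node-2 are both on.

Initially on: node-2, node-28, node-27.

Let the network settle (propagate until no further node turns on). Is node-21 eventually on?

node-21 would need node-27 and node-25 (Gate 12), but node-25 never turns on.

No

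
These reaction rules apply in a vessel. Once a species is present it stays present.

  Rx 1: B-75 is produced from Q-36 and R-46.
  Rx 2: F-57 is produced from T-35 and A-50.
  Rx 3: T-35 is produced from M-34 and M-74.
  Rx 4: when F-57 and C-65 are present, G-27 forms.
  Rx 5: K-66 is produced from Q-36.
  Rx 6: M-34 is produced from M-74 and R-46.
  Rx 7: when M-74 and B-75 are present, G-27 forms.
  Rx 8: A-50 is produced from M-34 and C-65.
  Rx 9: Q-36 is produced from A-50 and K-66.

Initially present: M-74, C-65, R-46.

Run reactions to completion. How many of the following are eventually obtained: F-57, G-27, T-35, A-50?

M-74 and R-46 present → M-34 forms (Rx 6).
M-34 and M-74 present → T-35 forms (Rx 3).
M-34 and C-65 present → A-50 forms (Rx 8).
T-35 and A-50 present → F-57 forms (Rx 2).
F-57 and C-65 present → G-27 forms (Rx 4).
F-57: reached.
G-27: reached.
T-35: reached.
A-50: reached.
All 4 are reached.

4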